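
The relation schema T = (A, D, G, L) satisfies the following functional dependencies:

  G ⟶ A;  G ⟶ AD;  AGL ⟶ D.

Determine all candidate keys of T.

(G, L)

Attributes G, L never appear on any right-hand side, so every candidate key must contain {G, L}.
{G, L}⁺ = {A, D, G, L}, which is all of the schema, so {G, L} is the only candidate key.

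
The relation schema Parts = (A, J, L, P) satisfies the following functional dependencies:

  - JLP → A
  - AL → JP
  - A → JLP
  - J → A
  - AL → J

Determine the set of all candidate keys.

A, J

{A}⁺: A→JLP adds J, L, P → {A, J, L, P}.
{J}⁺: J→A adds A; A→JLP adds L, P → {A, J, L, P}.
Any other superkey contains one of these as a subset, so there are no further candidate keys.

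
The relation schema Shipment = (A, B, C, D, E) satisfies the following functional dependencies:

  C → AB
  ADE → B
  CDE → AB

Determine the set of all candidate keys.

{C, D, E}⁺: C→AB adds A, B → {A, B, C, D, E}. Minimal: {D, E}⁺ = {D, E}; {C, E}⁺ = {A, B, C, E}; {C, D}⁺ = {A, B, C, D} — none reach the full schema.
No other minimal superkey exists.

CDE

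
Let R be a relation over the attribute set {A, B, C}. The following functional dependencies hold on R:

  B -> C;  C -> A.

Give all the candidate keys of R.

{B}

Attribute B never appears on the right-hand side of any dependency, so B must belong to every candidate key.
{B}⁺ = {A, B, C}, which is all of the schema, so {B} is the only candidate key.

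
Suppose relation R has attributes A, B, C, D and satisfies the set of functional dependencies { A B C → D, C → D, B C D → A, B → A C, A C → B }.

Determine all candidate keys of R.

{B}⁺: B→AC adds A, C; ABC→D adds D → {A, B, C, D}.
{A, C}⁺: C→D adds D; AC→B adds B → {A, B, C, D}. Minimal: {C}⁺ = {C, D}; {A}⁺ = {A} — none reach the full schema.
Any other superkey contains one of these as a subset, so there are no further candidate keys.

B; AC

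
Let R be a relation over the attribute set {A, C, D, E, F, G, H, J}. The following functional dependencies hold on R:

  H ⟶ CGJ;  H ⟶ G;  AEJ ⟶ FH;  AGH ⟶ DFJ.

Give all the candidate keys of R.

Attributes A, E never appear on any right-hand side, so every candidate key must contain {A, E}.
{A, E}⁺ = {A, E}, which is not all of the schema, so we must add further attributes.
{A, E, H}⁺: H→CGJ adds C, G, J; AEJ→FH adds F; AGH→DFJ adds D → {A, C, D, E, F, G, H, J}.
{A, E, J}⁺: AEJ→FH adds F, H; H→CGJ adds C, G; AGH→DFJ adds D → {A, C, D, E, F, G, H, J}.

{A, E, H}, {A, E, J}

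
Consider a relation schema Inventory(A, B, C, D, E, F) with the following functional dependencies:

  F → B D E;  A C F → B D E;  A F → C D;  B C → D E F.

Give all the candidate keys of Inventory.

Attribute A never appears on the right-hand side of any dependency, so A must belong to every candidate key.
{A}⁺ = {A}, which is not all of the schema, so we must add further attributes.
{A, F}⁺: F→BDE adds B, D, E; AF→CD adds C → {A, B, C, D, E, F}. Minimal: {F}⁺ = {B, D, E, F}; {A}⁺ = {A} — none reach the full schema.
{A, B, C}⁺: BC→DEF adds D, E, F → {A, B, C, D, E, F}. Minimal: {B, C}⁺ = {B, C, D, E, F}; {A, C}⁺ = {A, C}; {A, B}⁺ = {A, B} — none reach the full schema.
Any other superkey contains one of these as a subset, so there are no further candidate keys.

{A, F}, {A, B, C}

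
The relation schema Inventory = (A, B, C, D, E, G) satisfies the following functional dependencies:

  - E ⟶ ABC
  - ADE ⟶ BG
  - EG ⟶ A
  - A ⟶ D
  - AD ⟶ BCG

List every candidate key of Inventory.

{E}

Attribute E never appears on the right-hand side of any dependency, so E must belong to every candidate key.
{E}⁺ = {A, B, C, D, E, G}, which is all of the schema, so {E} is the only candidate key.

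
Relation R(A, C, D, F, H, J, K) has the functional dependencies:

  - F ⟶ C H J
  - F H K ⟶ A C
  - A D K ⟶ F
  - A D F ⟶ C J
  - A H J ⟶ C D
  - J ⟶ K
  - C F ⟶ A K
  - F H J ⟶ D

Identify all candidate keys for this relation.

(F); (A, D, J); (A, D, K); (A, H, J)

{F}⁺: F→CHJ adds C, H, J; J→K adds K; CF→AK adds A; FHJ→D adds D → {A, C, D, F, H, J, K}.
{A, D, J}⁺: J→K adds K; ADK→F adds F; ADF→CJ adds C; F→CHJ adds H → {A, C, D, F, H, J, K}.
{A, D, K}⁺: ADK→F adds F; ADF→CJ adds C, J; F→CHJ adds H → {A, C, D, F, H, J, K}.
{A, H, J}⁺: AHJ→CD adds C, D; J→K adds K; ADK→F adds F → {A, C, D, F, H, J, K}.
Any other superkey contains one of these as a subset, so there are no further candidate keys.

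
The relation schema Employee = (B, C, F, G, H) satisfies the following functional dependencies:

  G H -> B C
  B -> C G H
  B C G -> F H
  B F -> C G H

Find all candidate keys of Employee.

{B}, {G, H}

{B}⁺: B→CGH adds C, G, H; BCG→FH adds F → {B, C, F, G, H}.
{G, H}⁺: GH→BC adds B, C; BCG→FH adds F → {B, C, F, G, H}.
Any other superkey contains one of these as a subset, so there are no further candidate keys.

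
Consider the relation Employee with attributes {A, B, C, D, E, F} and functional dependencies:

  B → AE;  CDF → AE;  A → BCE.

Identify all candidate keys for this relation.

{A, D, F}, {B, D, F}, {C, D, F}

Attributes D, F never appear on any right-hand side, so every candidate key must contain {D, F}.
{D, F}⁺ = {D, F}, which is not all of the schema, so we must add further attributes.
{A, D, F}⁺: A→BCE adds B, C, E → {A, B, C, D, E, F}. Minimal: {D, F}⁺ = {D, F}; {A, F}⁺ = {A, B, C, E, F}; {A, D}⁺ = {A, B, C, D, E} — none reach the full schema.
{B, D, F}⁺: B→AE adds A, E; A→BCE adds C → {A, B, C, D, E, F}. Minimal: {D, F}⁺ = {D, F}; {B, F}⁺ = {A, B, C, E, F}; {B, D}⁺ = {A, B, C, D, E} — none reach the full schema.
{C, D, F}⁺: CDF→AE adds A, E; A→BCE adds B → {A, B, C, D, E, F}. Minimal: {D, F}⁺ = {D, F}; {C, F}⁺ = {C, F}; {C, D}⁺ = {C, D} — none reach the full schema.
Any other superkey contains one of these as a subset, so there are no further candidate keys.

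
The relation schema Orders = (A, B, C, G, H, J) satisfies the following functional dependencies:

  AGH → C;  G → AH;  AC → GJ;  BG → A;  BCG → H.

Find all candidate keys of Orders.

{B, G}; {A, B, C}

{B, G}⁺: G→AH adds A, H; AGH→C adds C; AC→GJ adds J → {A, B, C, G, H, J}. Minimal: {G}⁺ = {A, C, G, H, J}; {B}⁺ = {B} — none reach the full schema.
{A, B, C}⁺: AC→GJ adds G, J; BCG→H adds H → {A, B, C, G, H, J}. Minimal: {B, C}⁺ = {B, C}; {A, C}⁺ = {A, C, G, H, J}; {A, B}⁺ = {A, B} — none reach the full schema.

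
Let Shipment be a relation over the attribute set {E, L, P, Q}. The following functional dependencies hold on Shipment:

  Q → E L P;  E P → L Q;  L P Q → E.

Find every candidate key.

{Q}; {E, P}

{Q}⁺: Q→ELP adds E, L, P → {E, L, P, Q}.
{E, P}⁺: EP→LQ adds L, Q → {E, L, P, Q}. Minimal: {P}⁺ = {P}; {E}⁺ = {E} — none reach the full schema.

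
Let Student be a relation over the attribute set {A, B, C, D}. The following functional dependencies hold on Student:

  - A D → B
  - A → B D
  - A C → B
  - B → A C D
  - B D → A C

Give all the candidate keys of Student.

(A), (B)

{A}⁺: A→BD adds B, D; B→ACD adds C → {A, B, C, D}.
{B}⁺: B→ACD adds A, C, D → {A, B, C, D}.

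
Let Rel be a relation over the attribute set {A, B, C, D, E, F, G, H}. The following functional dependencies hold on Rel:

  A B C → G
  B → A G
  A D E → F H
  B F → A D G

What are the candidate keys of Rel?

{B, C, D, E}, {B, C, E, F}

Attributes B, C, E never appear on any right-hand side, so every candidate key must contain {B, C, E}.
{B, C, E}⁺ = {A, B, C, E, G}, which is not all of the schema, so we must add further attributes.
{B, C, D, E}⁺: B→AG adds A, G; ADE→FH adds F, H → {A, B, C, D, E, F, G, H}.
{B, C, E, F}⁺: B→AG adds A, G; BF→ADG adds D; ADE→FH adds H → {A, B, C, D, E, F, G, H}.
Any other superkey contains one of these as a subset, so there are no further candidate keys.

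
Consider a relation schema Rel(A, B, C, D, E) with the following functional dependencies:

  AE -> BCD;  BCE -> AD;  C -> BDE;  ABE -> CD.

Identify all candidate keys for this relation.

C; AE

{C}⁺: C→BDE adds B, D, E; BCE→AD adds A → {A, B, C, D, E}.
{A, E}⁺: AE→BCD adds B, C, D → {A, B, C, D, E}.
Any other superkey contains one of these as a subset, so there are no further candidate keys.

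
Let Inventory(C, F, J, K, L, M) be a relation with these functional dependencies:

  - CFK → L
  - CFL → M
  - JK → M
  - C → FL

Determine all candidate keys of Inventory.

Attributes C, J, K never appear on any right-hand side, so every candidate key must contain {C, J, K}.
{C, J, K}⁺ = {C, F, J, K, L, M}, which is all of the schema, so {C, J, K} is the only candidate key.

(C, J, K)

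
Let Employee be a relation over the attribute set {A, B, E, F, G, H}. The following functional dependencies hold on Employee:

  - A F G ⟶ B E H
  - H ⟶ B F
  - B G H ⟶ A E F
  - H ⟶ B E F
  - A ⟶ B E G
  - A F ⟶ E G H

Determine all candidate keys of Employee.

AF, AH, GH

{A, F}⁺: A→BEG adds B, E, G; AF→EGH adds H → {A, B, E, F, G, H}.
{A, H}⁺: H→BF adds B, F; H→BEF adds E; A→BEG adds G → {A, B, E, F, G, H}.
{G, H}⁺: H→BF adds B, F; BGH→AEF adds A, E → {A, B, E, F, G, H}.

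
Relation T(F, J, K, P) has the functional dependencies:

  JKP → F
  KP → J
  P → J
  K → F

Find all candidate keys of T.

Attributes K, P never appear on any right-hand side, so every candidate key must contain {K, P}.
{K, P}⁺ = {F, J, K, P}, which is all of the schema, so {K, P} is the only candidate key.

(K, P)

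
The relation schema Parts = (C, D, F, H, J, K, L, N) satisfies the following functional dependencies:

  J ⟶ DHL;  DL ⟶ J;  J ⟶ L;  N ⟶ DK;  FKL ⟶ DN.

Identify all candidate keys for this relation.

{C, F, J, K}⁺: J→DHL adds D, H, L; FKL→DN adds N → {C, D, F, H, J, K, L, N}.
{C, F, J, N}⁺: J→DHL adds D, H, L; N→DK adds K → {C, D, F, H, J, K, L, N}.
{C, F, K, L}⁺: FKL→DN adds D, N; DL→J adds J; J→DHL adds H → {C, D, F, H, J, K, L, N}.
{C, F, L, N}⁺: N→DK adds D, K; DL→J adds J; J→DHL adds H → {C, D, F, H, J, K, L, N}.
Any other superkey contains one of these as a subset, so there are no further candidate keys.

{C, F, J, K}, {C, F, J, N}, {C, F, K, L}, {C, F, L, N}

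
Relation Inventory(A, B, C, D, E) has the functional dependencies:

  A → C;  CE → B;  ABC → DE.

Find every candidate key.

{A, B}, {A, E}

Attribute A never appears on the right-hand side of any dependency, so A must belong to every candidate key.
{A}⁺ = {A, C}, which is not all of the schema, so we must add further attributes.
{A, B}⁺: A→C adds C; ABC→DE adds D, E → {A, B, C, D, E}. Minimal: {B}⁺ = {B}; {A}⁺ = {A, C} — none reach the full schema.
{A, E}⁺: A→C adds C; CE→B adds B; ABC→DE adds D → {A, B, C, D, E}. Minimal: {E}⁺ = {E}; {A}⁺ = {A, C} — none reach the full schema.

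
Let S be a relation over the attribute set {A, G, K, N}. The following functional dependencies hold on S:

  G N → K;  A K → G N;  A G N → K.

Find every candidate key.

AK, AGN

Attribute A never appears on the right-hand side of any dependency, so A must belong to every candidate key.
{A}⁺ = {A}, which is not all of the schema, so we must add further attributes.
{A, K}⁺: AK→GN adds G, N → {A, G, K, N}.
{A, G, N}⁺: GN→K adds K → {A, G, K, N}.
Any other superkey contains one of these as a subset, so there are no further candidate keys.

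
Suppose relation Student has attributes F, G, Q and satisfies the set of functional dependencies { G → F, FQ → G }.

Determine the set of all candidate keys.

Attribute Q never appears on the right-hand side of any dependency, so Q must belong to every candidate key.
{Q}⁺ = {Q}, which is not all of the schema, so we must add further attributes.
{F, Q}⁺: FQ→G adds G → {F, G, Q}. Minimal: {Q}⁺ = {Q}; {F}⁺ = {F} — none reach the full schema.
{G, Q}⁺: G→F adds F → {F, G, Q}. Minimal: {Q}⁺ = {Q}; {G}⁺ = {F, G} — none reach the full schema.

FQ, GQ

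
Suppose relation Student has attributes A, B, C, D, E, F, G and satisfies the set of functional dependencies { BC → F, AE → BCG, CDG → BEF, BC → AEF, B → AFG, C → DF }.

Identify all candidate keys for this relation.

{A, E}⁺: AE→BCG adds B, C, G; BC→AEF adds F; C→DF adds D → {A, B, C, D, E, F, G}. Minimal: {E}⁺ = {E}; {A}⁺ = {A} — none reach the full schema.
{B, C}⁺: BC→F adds F; BC→AEF adds A, E; B→AFG adds G; C→DF adds D → {A, B, C, D, E, F, G}. Minimal: {C}⁺ = {C, D, F}; {B}⁺ = {A, B, F, G} — none reach the full schema.
{B, E}⁺: B→AFG adds A, F, G; AE→BCG adds C; C→DF adds D → {A, B, C, D, E, F, G}. Minimal: {E}⁺ = {E}; {B}⁺ = {A, B, F, G} — none reach the full schema.
{C, G}⁺: C→DF adds D, F; CDG→BEF adds B, E; BC→AEF adds A → {A, B, C, D, E, F, G}. Minimal: {G}⁺ = {G}; {C}⁺ = {C, D, F} — none reach the full schema.

{A, E}, {B, C}, {B, E}, {C, G}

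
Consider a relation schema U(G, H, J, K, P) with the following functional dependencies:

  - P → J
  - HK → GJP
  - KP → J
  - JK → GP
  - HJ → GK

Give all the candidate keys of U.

Attribute H never appears on the right-hand side of any dependency, so H must belong to every candidate key.
{H}⁺ = {H}, which is not all of the schema, so we must add further attributes.
{H, J}⁺: HJ→GK adds G, K; HK→GJP adds P → {G, H, J, K, P}. Minimal: {J}⁺ = {J}; {H}⁺ = {H} — none reach the full schema.
{H, K}⁺: HK→GJP adds G, J, P → {G, H, J, K, P}. Minimal: {K}⁺ = {K}; {H}⁺ = {H} — none reach the full schema.
{H, P}⁺: P→J adds J; HJ→GK adds G, K → {G, H, J, K, P}. Minimal: {P}⁺ = {J, P}; {H}⁺ = {H} — none reach the full schema.

{H, J}, {H, K}, {H, P}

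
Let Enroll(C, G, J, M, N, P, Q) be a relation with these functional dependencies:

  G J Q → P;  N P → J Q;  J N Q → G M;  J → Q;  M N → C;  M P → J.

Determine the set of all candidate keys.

Attribute N never appears on the right-hand side of any dependency, so N must belong to every candidate key.
{N}⁺ = {N}, which is not all of the schema, so we must add further attributes.
{J, N}⁺: J→Q adds Q; JNQ→GM adds G, M; MN→C adds C; GJQ→P adds P → {C, G, J, M, N, P, Q}.
{N, P}⁺: NP→JQ adds J, Q; JNQ→GM adds G, M; MN→C adds C → {C, G, J, M, N, P, Q}.
Any other superkey contains one of these as a subset, so there are no further candidate keys.

{J, N}, {N, P}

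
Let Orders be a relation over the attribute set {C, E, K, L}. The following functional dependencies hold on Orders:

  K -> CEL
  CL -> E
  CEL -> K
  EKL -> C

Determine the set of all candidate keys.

{K}, {C, L}

{K}⁺: K→CEL adds C, E, L → {C, E, K, L}.
{C, L}⁺: CL→E adds E; CEL→K adds K → {C, E, K, L}. Minimal: {L}⁺ = {L}; {C}⁺ = {C} — none reach the full schema.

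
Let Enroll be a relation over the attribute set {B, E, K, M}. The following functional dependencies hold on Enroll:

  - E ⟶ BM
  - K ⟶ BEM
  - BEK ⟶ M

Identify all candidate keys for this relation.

{K}

Attribute K never appears on the right-hand side of any dependency, so K must belong to every candidate key.
{K}⁺ = {B, E, K, M}, which is all of the schema, so {K} is the only candidate key.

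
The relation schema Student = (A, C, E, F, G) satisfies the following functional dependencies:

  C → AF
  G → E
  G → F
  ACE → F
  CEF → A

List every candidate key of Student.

(C, G)

Attributes C, G never appear on any right-hand side, so every candidate key must contain {C, G}.
{C, G}⁺ = {A, C, E, F, G}, which is all of the schema, so {C, G} is the only candidate key.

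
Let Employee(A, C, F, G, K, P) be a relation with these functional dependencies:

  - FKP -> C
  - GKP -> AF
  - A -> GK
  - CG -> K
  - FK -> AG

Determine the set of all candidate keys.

Attribute P never appears on the right-hand side of any dependency, so P must belong to every candidate key.
{P}⁺ = {P}, which is not all of the schema, so we must add further attributes.
{A, P}⁺: A→GK adds G, K; GKP→AF adds F; FKP→C adds C → {A, C, F, G, K, P}. Minimal: {P}⁺ = {P}; {A}⁺ = {A, G, K} — none reach the full schema.
{C, G, P}⁺: CG→K adds K; GKP→AF adds A, F → {A, C, F, G, K, P}. Minimal: {G, P}⁺ = {G, P}; {C, P}⁺ = {C, P}; {C, G}⁺ = {C, G, K} — none reach the full schema.
{F, K, P}⁺: FKP→C adds C; FK→AG adds A, G → {A, C, F, G, K, P}. Minimal: {K, P}⁺ = {K, P}; {F, P}⁺ = {F, P}; {F, K}⁺ = {A, F, G, K} — none reach the full schema.
{G, K, P}⁺: GKP→AF adds A, F; FKP→C adds C → {A, C, F, G, K, P}. Minimal: {K, P}⁺ = {K, P}; {G, P}⁺ = {G, P}; {G, K}⁺ = {G, K} — none reach the full schema.
Any other superkey contains one of these as a subset, so there are no further candidate keys.

{A, P}, {C, G, P}, {F, K, P}, {G, K, P}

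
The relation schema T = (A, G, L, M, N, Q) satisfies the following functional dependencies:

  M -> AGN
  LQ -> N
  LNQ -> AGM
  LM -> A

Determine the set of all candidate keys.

Attributes L, Q never appear on any right-hand side, so every candidate key must contain {L, Q}.
{L, Q}⁺ = {A, G, L, M, N, Q}, which is all of the schema, so {L, Q} is the only candidate key.

LQ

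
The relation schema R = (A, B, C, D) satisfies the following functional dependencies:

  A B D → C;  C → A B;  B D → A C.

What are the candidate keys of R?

Attribute D never appears on the right-hand side of any dependency, so D must belong to every candidate key.
{D}⁺ = {D}, which is not all of the schema, so we must add further attributes.
{B, D}⁺: BD→AC adds A, C → {A, B, C, D}. Minimal: {D}⁺ = {D}; {B}⁺ = {B} — none reach the full schema.
{C, D}⁺: C→AB adds A, B → {A, B, C, D}. Minimal: {D}⁺ = {D}; {C}⁺ = {A, B, C} — none reach the full schema.

BD, CD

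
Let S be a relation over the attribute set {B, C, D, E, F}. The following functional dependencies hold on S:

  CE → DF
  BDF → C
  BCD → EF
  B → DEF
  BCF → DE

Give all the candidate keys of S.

{B}

Attribute B never appears on the right-hand side of any dependency, so B must belong to every candidate key.
{B}⁺ = {B, C, D, E, F}, which is all of the schema, so {B} is the only candidate key.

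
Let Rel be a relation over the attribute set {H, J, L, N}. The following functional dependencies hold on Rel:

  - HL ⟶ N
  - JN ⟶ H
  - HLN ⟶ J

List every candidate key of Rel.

{H, L}, {J, L, N}

Attribute L never appears on the right-hand side of any dependency, so L must belong to every candidate key.
{L}⁺ = {L}, which is not all of the schema, so we must add further attributes.
{H, L}⁺: HL→N adds N; HLN→J adds J → {H, J, L, N}. Minimal: {L}⁺ = {L}; {H}⁺ = {H} — none reach the full schema.
{J, L, N}⁺: JN→H adds H → {H, J, L, N}. Minimal: {L, N}⁺ = {L, N}; {J, N}⁺ = {H, J, N}; {J, L}⁺ = {J, L} — none reach the full schema.
Any other superkey contains one of these as a subset, so there are no further candidate keys.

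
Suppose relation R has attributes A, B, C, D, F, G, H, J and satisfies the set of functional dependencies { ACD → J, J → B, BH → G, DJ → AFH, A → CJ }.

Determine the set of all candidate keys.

{A, D}, {D, J}

Attribute D never appears on the right-hand side of any dependency, so D must belong to every candidate key.
{D}⁺ = {D}, which is not all of the schema, so we must add further attributes.
{A, D}⁺: A→CJ adds C, J; J→B adds B; DJ→AFH adds F, H; BH→G adds G → {A, B, C, D, F, G, H, J}. Minimal: {D}⁺ = {D}; {A}⁺ = {A, B, C, J} — none reach the full schema.
{D, J}⁺: J→B adds B; DJ→AFH adds A, F, H; A→CJ adds C; BH→G adds G → {A, B, C, D, F, G, H, J}. Minimal: {J}⁺ = {B, J}; {D}⁺ = {D} — none reach the full schema.
Any other superkey contains one of these as a subset, so there are no further candidate keys.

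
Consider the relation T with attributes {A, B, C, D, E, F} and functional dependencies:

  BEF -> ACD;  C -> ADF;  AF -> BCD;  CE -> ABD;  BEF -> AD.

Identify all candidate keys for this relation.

{C, E}; {A, E, F}; {B, E, F}

{C, E}⁺: C→ADF adds A, D, F; AF→BCD adds B → {A, B, C, D, E, F}. Minimal: {E}⁺ = {E}; {C}⁺ = {A, B, C, D, F} — none reach the full schema.
{A, E, F}⁺: AF→BCD adds B, C, D → {A, B, C, D, E, F}. Minimal: {E, F}⁺ = {E, F}; {A, F}⁺ = {A, B, C, D, F}; {A, E}⁺ = {A, E} — none reach the full schema.
{B, E, F}⁺: BEF→ACD adds A, C, D → {A, B, C, D, E, F}. Minimal: {E, F}⁺ = {E, F}; {B, F}⁺ = {B, F}; {B, E}⁺ = {B, E} — none reach the full schema.
Any other superkey contains one of these as a subset, so there are no further candidate keys.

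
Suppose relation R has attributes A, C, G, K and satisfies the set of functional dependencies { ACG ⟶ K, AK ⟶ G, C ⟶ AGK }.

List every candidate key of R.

Attribute C never appears on the right-hand side of any dependency, so C must belong to every candidate key.
{C}⁺ = {A, C, G, K}, which is all of the schema, so {C} is the only candidate key.

(C)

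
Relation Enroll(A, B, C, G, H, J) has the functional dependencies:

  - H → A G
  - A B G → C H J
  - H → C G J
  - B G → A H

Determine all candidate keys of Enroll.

Attribute B never appears on the right-hand side of any dependency, so B must belong to every candidate key.
{B}⁺ = {B}, which is not all of the schema, so we must add further attributes.
{B, G}⁺: BG→AH adds A, H; ABG→CHJ adds C, J → {A, B, C, G, H, J}. Minimal: {G}⁺ = {G}; {B}⁺ = {B} — none reach the full schema.
{B, H}⁺: H→AG adds A, G; ABG→CHJ adds C, J → {A, B, C, G, H, J}. Minimal: {H}⁺ = {A, C, G, H, J}; {B}⁺ = {B} — none reach the full schema.

BG, BH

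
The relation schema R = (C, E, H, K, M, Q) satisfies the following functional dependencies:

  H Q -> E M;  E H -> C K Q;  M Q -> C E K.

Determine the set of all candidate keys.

EH, HQ

Attribute H never appears on the right-hand side of any dependency, so H must belong to every candidate key.
{H}⁺ = {H}, which is not all of the schema, so we must add further attributes.
{E, H}⁺: EH→CKQ adds C, K, Q; HQ→EM adds M → {C, E, H, K, M, Q}. Minimal: {H}⁺ = {H}; {E}⁺ = {E} — none reach the full schema.
{H, Q}⁺: HQ→EM adds E, M; EH→CKQ adds C, K → {C, E, H, K, M, Q}. Minimal: {Q}⁺ = {Q}; {H}⁺ = {H} — none reach the full schema.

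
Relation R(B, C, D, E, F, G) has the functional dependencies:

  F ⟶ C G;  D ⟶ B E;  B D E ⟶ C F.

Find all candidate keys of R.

{D}

Attribute D never appears on the right-hand side of any dependency, so D must belong to every candidate key.
{D}⁺ = {B, C, D, E, F, G}, which is all of the schema, so {D} is the only candidate key.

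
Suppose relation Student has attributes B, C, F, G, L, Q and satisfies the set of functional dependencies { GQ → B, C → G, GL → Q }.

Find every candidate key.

Attributes C, F, L never appear on any right-hand side, so every candidate key must contain {C, F, L}.
{C, F, L}⁺ = {B, C, F, G, L, Q}, which is all of the schema, so {C, F, L} is the only candidate key.

{C, F, L}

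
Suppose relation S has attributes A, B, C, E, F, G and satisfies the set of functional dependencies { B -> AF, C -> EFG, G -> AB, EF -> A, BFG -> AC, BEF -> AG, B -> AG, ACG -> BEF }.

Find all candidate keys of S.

{B}, {C}, {G}

{B}⁺: B→AF adds A, F; B→AG adds G; BFG→AC adds C; ACG→BEF adds E → {A, B, C, E, F, G}.
{C}⁺: C→EFG adds E, F, G; G→AB adds A, B → {A, B, C, E, F, G}.
{G}⁺: G→AB adds A, B; B→AF adds F; BFG→AC adds C; ACG→BEF adds E → {A, B, C, E, F, G}.
Any other superkey contains one of these as a subset, so there are no further candidate keys.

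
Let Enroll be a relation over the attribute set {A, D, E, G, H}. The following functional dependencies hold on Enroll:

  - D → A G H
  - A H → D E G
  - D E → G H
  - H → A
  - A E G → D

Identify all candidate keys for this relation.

{D}, {H}, {A, E, G}

{D}⁺: D→AGH adds A, G, H; AH→DEG adds E → {A, D, E, G, H}.
{H}⁺: H→A adds A; AH→DEG adds D, E, G → {A, D, E, G, H}.
{A, E, G}⁺: AEG→D adds D; D→AGH adds H → {A, D, E, G, H}. Minimal: {E, G}⁺ = {E, G}; {A, G}⁺ = {A, G}; {A, E}⁺ = {A, E} — none reach the full schema.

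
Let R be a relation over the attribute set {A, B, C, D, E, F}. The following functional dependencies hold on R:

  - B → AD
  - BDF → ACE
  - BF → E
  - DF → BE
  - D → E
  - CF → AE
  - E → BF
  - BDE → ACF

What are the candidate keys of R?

{B}⁺: B→AD adds A, D; D→E adds E; E→BF adds F; BDE→ACF adds C → {A, B, C, D, E, F}.
{D}⁺: D→E adds E; E→BF adds B, F; BDE→ACF adds A, C → {A, B, C, D, E, F}.
{E}⁺: E→BF adds B, F; B→AD adds A, D; BDF→ACE adds C → {A, B, C, D, E, F}.
{C, F}⁺: CF→AE adds A, E; E→BF adds B; B→AD adds D → {A, B, C, D, E, F}. Minimal: {F}⁺ = {F}; {C}⁺ = {C} — none reach the full schema.
Any other superkey contains one of these as a subset, so there are no further candidate keys.

{B}, {D}, {E}, {C, F}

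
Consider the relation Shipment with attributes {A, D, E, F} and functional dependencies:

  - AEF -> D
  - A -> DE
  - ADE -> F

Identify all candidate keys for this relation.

Attribute A never appears on the right-hand side of any dependency, so A must belong to every candidate key.
{A}⁺ = {A, D, E, F}, which is all of the schema, so {A} is the only candidate key.

{A}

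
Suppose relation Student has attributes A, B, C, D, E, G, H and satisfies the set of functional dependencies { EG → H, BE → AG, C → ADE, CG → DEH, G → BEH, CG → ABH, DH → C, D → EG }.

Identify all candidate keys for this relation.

{C}⁺: C→ADE adds A, D, E; D→EG adds G; EG→H adds H; G→BEH adds B → {A, B, C, D, E, G, H}.
{D}⁺: D→EG adds E, G; EG→H adds H; G→BEH adds B; DH→C adds C; BE→AG adds A → {A, B, C, D, E, G, H}.

C, D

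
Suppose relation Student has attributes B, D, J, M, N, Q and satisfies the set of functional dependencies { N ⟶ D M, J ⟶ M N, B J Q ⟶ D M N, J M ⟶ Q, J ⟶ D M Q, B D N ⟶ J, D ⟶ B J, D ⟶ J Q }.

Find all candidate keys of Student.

{D}, {J}, {N}

{D}⁺: D→BJ adds B, J; D→JQ adds Q; J→MN adds M, N → {B, D, J, M, N, Q}.
{J}⁺: J→MN adds M, N; JM→Q adds Q; J→DMQ adds D; D→BJ adds B → {B, D, J, M, N, Q}.
{N}⁺: N→DM adds D, M; D→BJ adds B, J; D→JQ adds Q → {B, D, J, M, N, Q}.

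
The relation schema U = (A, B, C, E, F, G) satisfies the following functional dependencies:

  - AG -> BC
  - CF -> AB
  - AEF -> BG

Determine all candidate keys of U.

{A, E, F}⁺: AEF→BG adds B, G; AG→BC adds C → {A, B, C, E, F, G}.
{C, E, F}⁺: CF→AB adds A, B; AEF→BG adds G → {A, B, C, E, F, G}.

{A, E, F}; {C, E, F}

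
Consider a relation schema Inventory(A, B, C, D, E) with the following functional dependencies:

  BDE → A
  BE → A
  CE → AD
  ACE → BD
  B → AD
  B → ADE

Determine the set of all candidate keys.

Attribute C never appears on the right-hand side of any dependency, so C must belong to every candidate key.
{C}⁺ = {C}, which is not all of the schema, so we must add further attributes.
{B, C}⁺: B→AD adds A, D; B→ADE adds E → {A, B, C, D, E}. Minimal: {C}⁺ = {C}; {B}⁺ = {A, B, D, E} — none reach the full schema.
{C, E}⁺: CE→AD adds A, D; ACE→BD adds B → {A, B, C, D, E}. Minimal: {E}⁺ = {E}; {C}⁺ = {C} — none reach the full schema.
Any other superkey contains one of these as a subset, so there are no further candidate keys.

BC; CE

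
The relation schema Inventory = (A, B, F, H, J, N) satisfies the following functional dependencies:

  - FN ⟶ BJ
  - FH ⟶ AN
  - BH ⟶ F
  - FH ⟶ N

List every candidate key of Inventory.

{B, H}, {F, H}

{B, H}⁺: BH→F adds F; FH→N adds N; FN→BJ adds J; FH→AN adds A → {A, B, F, H, J, N}. Minimal: {H}⁺ = {H}; {B}⁺ = {B} — none reach the full schema.
{F, H}⁺: FH→AN adds A, N; FN→BJ adds B, J → {A, B, F, H, J, N}. Minimal: {H}⁺ = {H}; {F}⁺ = {F} — none reach the full schema.
Any other superkey contains one of these as a subset, so there are no further candidate keys.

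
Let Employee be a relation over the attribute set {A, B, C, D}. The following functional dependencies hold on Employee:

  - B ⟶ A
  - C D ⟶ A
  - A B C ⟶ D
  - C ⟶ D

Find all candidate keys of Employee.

BC

Attributes B, C never appear on any right-hand side, so every candidate key must contain {B, C}.
{B, C}⁺ = {A, B, C, D}, which is all of the schema, so {B, C} is the only candidate key.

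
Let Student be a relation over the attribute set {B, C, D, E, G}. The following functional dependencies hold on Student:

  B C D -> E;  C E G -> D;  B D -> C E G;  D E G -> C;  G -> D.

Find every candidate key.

{B, D}⁺: BD→CEG adds C, E, G → {B, C, D, E, G}. Minimal: {D}⁺ = {D}; {B}⁺ = {B} — none reach the full schema.
{B, G}⁺: G→D adds D; BD→CEG adds C, E → {B, C, D, E, G}. Minimal: {G}⁺ = {D, G}; {B}⁺ = {B} — none reach the full schema.
Any other superkey contains one of these as a subset, so there are no further candidate keys.

{B, D}, {B, G}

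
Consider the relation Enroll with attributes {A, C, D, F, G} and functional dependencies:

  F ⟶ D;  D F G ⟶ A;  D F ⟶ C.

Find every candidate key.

{F, G}⁺: F→D adds D; DFG→A adds A; DF→C adds C → {A, C, D, F, G}. Minimal: {G}⁺ = {G}; {F}⁺ = {C, D, F} — none reach the full schema.
No other minimal superkey exists.

FG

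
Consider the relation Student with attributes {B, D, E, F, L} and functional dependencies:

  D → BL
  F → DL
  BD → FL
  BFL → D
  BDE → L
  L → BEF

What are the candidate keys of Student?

{D}⁺: D→BL adds B, L; BD→FL adds F; L→BEF adds E → {B, D, E, F, L}.
{F}⁺: F→DL adds D, L; L→BEF adds B, E → {B, D, E, F, L}.
{L}⁺: L→BEF adds B, E, F; F→DL adds D → {B, D, E, F, L}.
Any other superkey contains one of these as a subset, so there are no further candidate keys.

(D), (F), (L)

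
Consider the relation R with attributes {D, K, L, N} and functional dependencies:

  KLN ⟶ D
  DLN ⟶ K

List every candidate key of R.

{D, L, N}, {K, L, N}

Attributes L, N never appear on any right-hand side, so every candidate key must contain {L, N}.
{L, N}⁺ = {L, N}, which is not all of the schema, so we must add further attributes.
{D, L, N}⁺: DLN→K adds K → {D, K, L, N}. Minimal: {L, N}⁺ = {L, N}; {D, N}⁺ = {D, N}; {D, L}⁺ = {D, L} — none reach the full schema.
{K, L, N}⁺: KLN→D adds D → {D, K, L, N}. Minimal: {L, N}⁺ = {L, N}; {K, N}⁺ = {K, N}; {K, L}⁺ = {K, L} — none reach the full schema.
Any other superkey contains one of these as a subset, so there are no further candidate keys.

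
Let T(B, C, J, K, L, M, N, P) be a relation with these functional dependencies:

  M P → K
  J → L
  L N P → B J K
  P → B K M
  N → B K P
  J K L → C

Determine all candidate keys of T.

{J, N}, {L, N}

Attribute N never appears on the right-hand side of any dependency, so N must belong to every candidate key.
{N}⁺ = {B, K, M, N, P}, which is not all of the schema, so we must add further attributes.
{J, N}⁺: J→L adds L; N→BKP adds B, K, P; JKL→C adds C; P→BKM adds M → {B, C, J, K, L, M, N, P}. Minimal: {N}⁺ = {B, K, M, N, P}; {J}⁺ = {J, L} — none reach the full schema.
{L, N}⁺: N→BKP adds B, K, P; LNP→BJK adds J; P→BKM adds M; JKL→C adds C → {B, C, J, K, L, M, N, P}. Minimal: {N}⁺ = {B, K, M, N, P}; {L}⁺ = {L} — none reach the full schema.
Any other superkey contains one of these as a subset, so there are no further candidate keys.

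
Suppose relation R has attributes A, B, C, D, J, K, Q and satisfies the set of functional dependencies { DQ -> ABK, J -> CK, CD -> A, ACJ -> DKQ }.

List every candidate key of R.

AJ, DJ

Attribute J never appears on the right-hand side of any dependency, so J must belong to every candidate key.
{J}⁺ = {C, J, K}, which is not all of the schema, so we must add further attributes.
{A, J}⁺: J→CK adds C, K; ACJ→DKQ adds D, Q; DQ→ABK adds B → {A, B, C, D, J, K, Q}. Minimal: {J}⁺ = {C, J, K}; {A}⁺ = {A} — none reach the full schema.
{D, J}⁺: J→CK adds C, K; CD→A adds A; ACJ→DKQ adds Q; DQ→ABK adds B → {A, B, C, D, J, K, Q}. Minimal: {J}⁺ = {C, J, K}; {D}⁺ = {D} — none reach the full schema.
Any other superkey contains one of these as a subset, so there are no further candidate keys.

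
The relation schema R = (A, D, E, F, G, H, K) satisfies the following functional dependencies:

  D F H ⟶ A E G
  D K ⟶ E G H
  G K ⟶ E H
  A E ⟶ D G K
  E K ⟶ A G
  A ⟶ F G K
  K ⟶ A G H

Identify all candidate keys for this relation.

(A), (K), (D, F, H)

{A}⁺: A→FGK adds F, G, K; K→AGH adds H; GK→EH adds E; AE→DGK adds D → {A, D, E, F, G, H, K}.
{K}⁺: K→AGH adds A, G, H; GK→EH adds E; AE→DGK adds D; A→FGK adds F → {A, D, E, F, G, H, K}.
{D, F, H}⁺: DFH→AEG adds A, E, G; AE→DGK adds K → {A, D, E, F, G, H, K}.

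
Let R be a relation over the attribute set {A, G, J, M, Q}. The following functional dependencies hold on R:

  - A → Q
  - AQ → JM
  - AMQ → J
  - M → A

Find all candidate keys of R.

(A, G), (G, M)

Attribute G never appears on the right-hand side of any dependency, so G must belong to every candidate key.
{G}⁺ = {G}, which is not all of the schema, so we must add further attributes.
{A, G}⁺: A→Q adds Q; AQ→JM adds J, M → {A, G, J, M, Q}. Minimal: {G}⁺ = {G}; {A}⁺ = {A, J, M, Q} — none reach the full schema.
{G, M}⁺: M→A adds A; A→Q adds Q; AQ→JM adds J → {A, G, J, M, Q}. Minimal: {M}⁺ = {A, J, M, Q}; {G}⁺ = {G} — none reach the full schema.
Any other superkey contains one of these as a subset, so there are no further candidate keys.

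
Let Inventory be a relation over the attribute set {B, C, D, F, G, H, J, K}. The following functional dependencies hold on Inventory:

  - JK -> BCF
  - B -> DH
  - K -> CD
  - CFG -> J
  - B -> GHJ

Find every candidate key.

Attribute K never appears on the right-hand side of any dependency, so K must belong to every candidate key.
{K}⁺ = {C, D, K}, which is not all of the schema, so we must add further attributes.
{B, K}⁺: B→DH adds D, H; K→CD adds C; B→GHJ adds G, J; JK→BCF adds F → {B, C, D, F, G, H, J, K}. Minimal: {K}⁺ = {C, D, K}; {B}⁺ = {B, D, G, H, J} — none reach the full schema.
{J, K}⁺: JK→BCF adds B, C, F; B→DH adds D, H; B→GHJ adds G → {B, C, D, F, G, H, J, K}. Minimal: {K}⁺ = {C, D, K}; {J}⁺ = {J} — none reach the full schema.
{F, G, K}⁺: K→CD adds C, D; CFG→J adds J; JK→BCF adds B; B→DH adds H → {B, C, D, F, G, H, J, K}. Minimal: {G, K}⁺ = {C, D, G, K}; {F, K}⁺ = {C, D, F, K}; {F, G}⁺ = {F, G} — none reach the full schema.

(B, K), (J, K), (F, G, K)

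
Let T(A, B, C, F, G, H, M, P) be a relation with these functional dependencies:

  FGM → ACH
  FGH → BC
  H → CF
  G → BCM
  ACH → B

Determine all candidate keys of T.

Attributes G, P never appear on any right-hand side, so every candidate key must contain {G, P}.
{G, P}⁺ = {B, C, G, M, P}, which is not all of the schema, so we must add further attributes.
{F, G, P}⁺: G→BCM adds B, C, M; FGM→ACH adds A, H → {A, B, C, F, G, H, M, P}. Minimal: {G, P}⁺ = {B, C, G, M, P}; {F, P}⁺ = {F, P}; {F, G}⁺ = {A, B, C, F, G, H, M} — none reach the full schema.
{G, H, P}⁺: H→CF adds C, F; G→BCM adds B, M; FGM→ACH adds A → {A, B, C, F, G, H, M, P}. Minimal: {H, P}⁺ = {C, F, H, P}; {G, P}⁺ = {B, C, G, M, P}; {G, H}⁺ = {A, B, C, F, G, H, M} — none reach the full schema.

(F, G, P); (G, H, P)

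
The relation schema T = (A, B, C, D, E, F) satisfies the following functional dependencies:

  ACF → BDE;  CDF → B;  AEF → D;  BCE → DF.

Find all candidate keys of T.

Attributes A, C never appear on any right-hand side, so every candidate key must contain {A, C}.
{A, C}⁺ = {A, C}, which is not all of the schema, so we must add further attributes.
{A, C, F}⁺: ACF→BDE adds B, D, E → {A, B, C, D, E, F}. Minimal: {C, F}⁺ = {C, F}; {A, F}⁺ = {A, F}; {A, C}⁺ = {A, C} — none reach the full schema.
{A, B, C, E}⁺: BCE→DF adds D, F → {A, B, C, D, E, F}. Minimal: {B, C, E}⁺ = {B, C, D, E, F}; {A, C, E}⁺ = {A, C, E}; {A, B, E}⁺ = {A, B, E}; … — none reach the full schema.
Any other superkey contains one of these as a subset, so there are no further candidate keys.

ACF, ABCE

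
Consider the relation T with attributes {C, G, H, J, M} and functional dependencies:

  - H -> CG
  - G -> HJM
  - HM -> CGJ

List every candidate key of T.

{G}⁺: G→HJM adds H, J, M; HM→CGJ adds C → {C, G, H, J, M}.
{H}⁺: H→CG adds C, G; G→HJM adds J, M → {C, G, H, J, M}.

{G}, {H}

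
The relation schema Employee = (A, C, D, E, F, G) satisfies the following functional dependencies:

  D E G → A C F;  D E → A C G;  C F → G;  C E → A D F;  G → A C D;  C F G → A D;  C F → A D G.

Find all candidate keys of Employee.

(C, E), (D, E), (E, G)

Attribute E never appears on the right-hand side of any dependency, so E must belong to every candidate key.
{E}⁺ = {E}, which is not all of the schema, so we must add further attributes.
{C, E}⁺: CE→ADF adds A, D, F; CF→ADG adds G → {A, C, D, E, F, G}. Minimal: {E}⁺ = {E}; {C}⁺ = {C} — none reach the full schema.
{D, E}⁺: DE→ACG adds A, C, G; CE→ADF adds F → {A, C, D, E, F, G}. Minimal: {E}⁺ = {E}; {D}⁺ = {D} — none reach the full schema.
{E, G}⁺: G→ACD adds A, C, D; DEG→ACF adds F → {A, C, D, E, F, G}. Minimal: {G}⁺ = {A, C, D, G}; {E}⁺ = {E} — none reach the full schema.
Any other superkey contains one of these as a subset, so there are no further candidate keys.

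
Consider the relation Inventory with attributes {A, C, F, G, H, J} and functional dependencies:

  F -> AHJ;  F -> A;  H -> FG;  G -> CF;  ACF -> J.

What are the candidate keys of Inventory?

{F}⁺: F→AHJ adds A, H, J; H→FG adds G; G→CF adds C → {A, C, F, G, H, J}.
{G}⁺: G→CF adds C, F; F→AHJ adds A, H, J → {A, C, F, G, H, J}.
{H}⁺: H→FG adds F, G; G→CF adds C; F→AHJ adds A, J → {A, C, F, G, H, J}.

{F}, {G}, {H}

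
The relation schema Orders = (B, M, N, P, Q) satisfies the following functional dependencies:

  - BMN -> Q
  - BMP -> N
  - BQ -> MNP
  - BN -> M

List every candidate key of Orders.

Attribute B never appears on the right-hand side of any dependency, so B must belong to every candidate key.
{B}⁺ = {B}, which is not all of the schema, so we must add further attributes.
{B, N}⁺: BN→M adds M; BMN→Q adds Q; BQ→MNP adds P → {B, M, N, P, Q}. Minimal: {N}⁺ = {N}; {B}⁺ = {B} — none reach the full schema.
{B, Q}⁺: BQ→MNP adds M, N, P → {B, M, N, P, Q}. Minimal: {Q}⁺ = {Q}; {B}⁺ = {B} — none reach the full schema.
{B, M, P}⁺: BMP→N adds N; BMN→Q adds Q → {B, M, N, P, Q}. Minimal: {M, P}⁺ = {M, P}; {B, P}⁺ = {B, P}; {B, M}⁺ = {B, M} — none reach the full schema.

BN, BQ, BMP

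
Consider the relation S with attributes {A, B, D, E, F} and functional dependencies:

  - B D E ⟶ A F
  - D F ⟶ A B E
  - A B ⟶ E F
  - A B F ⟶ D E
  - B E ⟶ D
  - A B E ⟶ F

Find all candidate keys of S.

{A, B}⁺: AB→EF adds E, F; ABF→DE adds D → {A, B, D, E, F}. Minimal: {B}⁺ = {B}; {A}⁺ = {A} — none reach the full schema.
{B, E}⁺: BE→D adds D; BDE→AF adds A, F → {A, B, D, E, F}. Minimal: {E}⁺ = {E}; {B}⁺ = {B} — none reach the full schema.
{D, F}⁺: DF→ABE adds A, B, E → {A, B, D, E, F}. Minimal: {F}⁺ = {F}; {D}⁺ = {D} — none reach the full schema.

AB, BE, DF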